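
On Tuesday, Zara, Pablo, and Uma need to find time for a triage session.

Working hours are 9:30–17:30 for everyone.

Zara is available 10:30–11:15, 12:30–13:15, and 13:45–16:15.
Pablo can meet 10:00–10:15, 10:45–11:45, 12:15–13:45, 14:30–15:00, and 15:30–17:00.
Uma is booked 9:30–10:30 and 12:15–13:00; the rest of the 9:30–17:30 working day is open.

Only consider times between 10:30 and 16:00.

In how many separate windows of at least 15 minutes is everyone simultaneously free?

Uma free within 09:30–17:30: 10:30–12:15, 13:00–17:30.
Zara ∩ Pablo: 10:45–11:15, 12:30–13:15, 14:30–15:00, 15:30–16:15.
Zara ∩ Pablo ∩ Uma: 10:45–11:15, 13:00–13:15, 14:30–15:00, 15:30–16:15.
Restricted to 10:30–16:00: 10:45–11:15, 13:00–13:15, 14:30–15:00, 15:30–16:00.
Windows ≥ 15 min: 10:45–11:15, 13:00–13:15, 14:30–15:00, 15:30–16:00.
That's 4 windows.

4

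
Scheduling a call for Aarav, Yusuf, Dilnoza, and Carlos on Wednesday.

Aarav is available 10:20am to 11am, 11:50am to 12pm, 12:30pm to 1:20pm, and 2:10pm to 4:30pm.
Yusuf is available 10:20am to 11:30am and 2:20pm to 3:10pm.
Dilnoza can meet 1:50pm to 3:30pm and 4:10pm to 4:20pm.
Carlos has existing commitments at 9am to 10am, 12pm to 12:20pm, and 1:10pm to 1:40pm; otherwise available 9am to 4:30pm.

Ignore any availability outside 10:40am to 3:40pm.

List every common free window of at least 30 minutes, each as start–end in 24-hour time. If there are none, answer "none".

Carlos free within 09:00–16:30: 10:00–12:00, 12:20–13:10, 13:40–16:30.
Aarav ∩ Yusuf: 10:20–11:00, 14:20–15:10.
Aarav ∩ Yusuf ∩ Dilnoza: 14:20–15:10.
Aarav ∩ Yusuf ∩ Dilnoza ∩ Carlos: 14:20–15:10.
Restricted to 10:40–15:40: 14:20–15:10.
Windows ≥ 30 min: 14:20–15:10.

14:20–15:10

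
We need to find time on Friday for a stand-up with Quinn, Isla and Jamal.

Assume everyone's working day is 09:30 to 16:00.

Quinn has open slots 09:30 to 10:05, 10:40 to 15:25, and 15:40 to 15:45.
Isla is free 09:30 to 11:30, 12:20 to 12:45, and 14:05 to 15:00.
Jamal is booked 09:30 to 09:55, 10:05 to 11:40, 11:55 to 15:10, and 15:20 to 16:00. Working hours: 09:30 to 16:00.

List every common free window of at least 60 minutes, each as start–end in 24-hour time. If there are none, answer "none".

none

Jamal free within 09:30–16:00: 09:55–10:05, 11:40–11:55, 15:10–15:20.
Quinn ∩ Isla: 09:30–10:05, 10:40–11:30, 12:20–12:45, 14:05–15:00.
Quinn ∩ Isla ∩ Jamal: 09:55–10:05.
Windows ≥ 60 min: (none).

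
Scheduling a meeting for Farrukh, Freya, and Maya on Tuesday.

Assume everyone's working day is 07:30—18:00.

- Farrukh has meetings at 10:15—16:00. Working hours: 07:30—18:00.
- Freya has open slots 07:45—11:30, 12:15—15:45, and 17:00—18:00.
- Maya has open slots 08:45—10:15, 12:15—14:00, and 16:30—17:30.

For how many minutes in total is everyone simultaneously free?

120 minutes

Farrukh free within 07:30–18:00: 07:30–10:15, 16:00–18:00.
Farrukh ∩ Freya: 07:45–10:15, 17:00–18:00.
Farrukh ∩ Freya ∩ Maya: 08:45–10:15, 17:00–17:30.
Total common minutes: 90 + 30 = 120.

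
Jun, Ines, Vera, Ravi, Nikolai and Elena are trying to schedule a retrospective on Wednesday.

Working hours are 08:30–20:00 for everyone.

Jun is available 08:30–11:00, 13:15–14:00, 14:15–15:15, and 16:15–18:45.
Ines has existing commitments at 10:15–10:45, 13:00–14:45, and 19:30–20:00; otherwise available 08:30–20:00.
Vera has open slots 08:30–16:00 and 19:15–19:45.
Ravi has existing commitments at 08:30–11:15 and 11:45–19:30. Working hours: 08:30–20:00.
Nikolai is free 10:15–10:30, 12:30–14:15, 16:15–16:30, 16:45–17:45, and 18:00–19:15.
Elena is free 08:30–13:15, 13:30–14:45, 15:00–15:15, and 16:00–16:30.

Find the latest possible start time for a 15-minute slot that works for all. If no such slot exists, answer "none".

Ines free within 08:30–20:00: 08:30–10:15, 10:45–13:00, 14:45–19:30.
Ravi free within 08:30–20:00: 11:15–11:45, 19:30–20:00.
Jun ∩ Ines: 08:30–10:15, 10:45–11:00, 14:45–15:15, 16:15–18:45.
Jun ∩ Ines ∩ Vera: 08:30–10:15, 10:45–11:00, 14:45–15:15.
Jun ∩ Ines ∩ Vera ∩ Ravi: (none).
Jun ∩ Ines ∩ Vera ∩ Ravi ∩ Nikolai: (none).
Jun ∩ Ines ∩ Vera ∩ Ravi ∩ Nikolai ∩ Elena: (none).
Windows ≥ 15 min: (none).

none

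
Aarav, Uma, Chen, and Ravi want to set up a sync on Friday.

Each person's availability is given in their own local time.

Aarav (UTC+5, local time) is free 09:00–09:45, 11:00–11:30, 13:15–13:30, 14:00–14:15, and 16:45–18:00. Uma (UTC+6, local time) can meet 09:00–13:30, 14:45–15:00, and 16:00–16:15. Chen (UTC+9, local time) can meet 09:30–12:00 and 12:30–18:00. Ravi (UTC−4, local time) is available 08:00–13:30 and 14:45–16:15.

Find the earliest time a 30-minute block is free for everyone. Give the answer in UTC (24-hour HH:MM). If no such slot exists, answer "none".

Aarav → UTC: 04:00–04:45, 06:00–06:30, 08:15–08:30, 09:00–09:15, 11:45–13:00.
Uma → UTC: 03:00–07:30, 08:45–09:00, 10:00–10:15.
Chen → UTC: 00:30–03:00, 03:30–09:00.
Ravi → UTC: 12:00–17:30, 18:45–20:15.
Aarav ∩ Uma: 04:00–04:45, 06:00–06:30.
Aarav ∩ Uma ∩ Chen: 04:00–04:45, 06:00–06:30.
Aarav ∩ Uma ∩ Chen ∩ Ravi: (none).
Windows ≥ 30 min: (none).

none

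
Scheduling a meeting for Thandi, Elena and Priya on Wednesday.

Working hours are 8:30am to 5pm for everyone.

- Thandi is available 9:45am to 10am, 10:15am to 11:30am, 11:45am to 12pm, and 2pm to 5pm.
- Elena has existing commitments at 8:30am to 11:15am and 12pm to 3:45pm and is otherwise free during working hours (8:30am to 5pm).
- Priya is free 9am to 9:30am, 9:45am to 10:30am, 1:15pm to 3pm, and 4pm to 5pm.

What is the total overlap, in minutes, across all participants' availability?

Elena free within 08:30–17:00: 11:15–12:00, 15:45–17:00.
Thandi ∩ Elena: 11:15–11:30, 11:45–12:00, 15:45–17:00.
Thandi ∩ Elena ∩ Priya: 16:00–17:00.
Total common minutes: 60.

60 minutes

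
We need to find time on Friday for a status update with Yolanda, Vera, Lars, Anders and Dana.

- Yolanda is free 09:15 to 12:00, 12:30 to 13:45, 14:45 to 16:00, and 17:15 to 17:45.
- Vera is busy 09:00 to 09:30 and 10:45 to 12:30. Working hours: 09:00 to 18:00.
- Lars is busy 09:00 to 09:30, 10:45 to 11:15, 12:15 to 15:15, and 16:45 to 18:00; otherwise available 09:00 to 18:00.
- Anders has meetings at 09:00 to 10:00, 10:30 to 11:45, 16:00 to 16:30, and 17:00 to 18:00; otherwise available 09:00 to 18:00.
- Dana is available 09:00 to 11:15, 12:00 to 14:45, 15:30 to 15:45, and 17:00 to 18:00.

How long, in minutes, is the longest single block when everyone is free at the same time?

30 minutes

Vera free within 09:00–18:00: 09:30–10:45, 12:30–18:00.
Lars free within 09:00–18:00: 09:30–10:45, 11:15–12:15, 15:15–16:45.
Anders free within 09:00–18:00: 10:00–10:30, 11:45–16:00, 16:30–17:00.
Yolanda ∩ Vera: 09:30–10:45, 12:30–13:45, 14:45–16:00, 17:15–17:45.
Yolanda ∩ Vera ∩ Lars: 09:30–10:45, 15:15–16:00.
Yolanda ∩ Vera ∩ Lars ∩ Anders: 10:00–10:30, 15:15–16:00.
Yolanda ∩ Vera ∩ Lars ∩ Anders ∩ Dana: 10:00–10:30, 15:30–15:45.
Common window lengths: 30, 15 min; longest is 30.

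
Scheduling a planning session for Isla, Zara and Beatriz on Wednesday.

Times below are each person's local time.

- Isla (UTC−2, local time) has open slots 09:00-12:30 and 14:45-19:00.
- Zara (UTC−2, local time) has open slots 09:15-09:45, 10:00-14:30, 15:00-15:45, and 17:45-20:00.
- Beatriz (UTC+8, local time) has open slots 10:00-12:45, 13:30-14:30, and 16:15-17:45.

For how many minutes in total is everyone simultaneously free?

Isla → UTC: 11:00–14:30, 16:45–21:00.
Zara → UTC: 11:15–11:45, 12:00–16:30, 17:00–17:45, 19:45–22:00.
Beatriz → UTC: 02:00–04:45, 05:30–06:30, 08:15–09:45.
Isla ∩ Zara: 11:15–11:45, 12:00–14:30, 17:00–17:45, 19:45–21:00.
Isla ∩ Zara ∩ Beatriz: (none).
Total common minutes: 0.

0 minutes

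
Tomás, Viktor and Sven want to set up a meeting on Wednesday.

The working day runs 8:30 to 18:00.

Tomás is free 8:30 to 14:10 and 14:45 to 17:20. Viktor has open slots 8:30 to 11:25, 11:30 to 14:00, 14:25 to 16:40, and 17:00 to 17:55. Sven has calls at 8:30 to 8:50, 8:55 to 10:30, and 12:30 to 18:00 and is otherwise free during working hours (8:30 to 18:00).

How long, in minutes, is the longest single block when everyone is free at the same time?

Sven free within 08:30–18:00: 08:50–08:55, 10:30–12:30.
Tomás ∩ Viktor: 08:30–11:25, 11:30–14:00, 14:45–16:40, 17:00–17:20.
Tomás ∩ Viktor ∩ Sven: 08:50–08:55, 10:30–11:25, 11:30–12:30.
Common window lengths: 5, 55, 60 min; longest is 60.

60 minutes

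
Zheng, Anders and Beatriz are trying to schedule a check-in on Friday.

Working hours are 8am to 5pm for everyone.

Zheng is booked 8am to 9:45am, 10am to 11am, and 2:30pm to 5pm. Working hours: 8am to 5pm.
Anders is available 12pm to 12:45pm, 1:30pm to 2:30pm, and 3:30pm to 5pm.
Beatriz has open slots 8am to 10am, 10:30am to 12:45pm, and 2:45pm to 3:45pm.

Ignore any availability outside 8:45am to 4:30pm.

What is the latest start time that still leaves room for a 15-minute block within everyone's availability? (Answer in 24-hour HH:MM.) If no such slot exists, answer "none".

12:30

Zheng free within 08:00–17:00: 09:45–10:00, 11:00–14:30.
Zheng ∩ Anders: 12:00–12:45, 13:30–14:30.
Zheng ∩ Anders ∩ Beatriz: 12:00–12:45.
Restricted to 08:45–16:30: 12:00–12:45.
Windows ≥ 15 min: 12:00–12:45.
Latest start in the last window 12:00–12:45 is 12:45 − 15 min = 12:30.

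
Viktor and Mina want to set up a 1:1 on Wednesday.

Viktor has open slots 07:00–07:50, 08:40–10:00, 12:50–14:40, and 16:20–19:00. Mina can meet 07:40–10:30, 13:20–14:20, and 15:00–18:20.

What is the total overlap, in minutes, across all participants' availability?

270 minutes

Viktor ∩ Mina: 07:40–07:50, 08:40–10:00, 13:20–14:20, 16:20–18:20.
Total common minutes: 10 + 80 + 60 + 120 = 270.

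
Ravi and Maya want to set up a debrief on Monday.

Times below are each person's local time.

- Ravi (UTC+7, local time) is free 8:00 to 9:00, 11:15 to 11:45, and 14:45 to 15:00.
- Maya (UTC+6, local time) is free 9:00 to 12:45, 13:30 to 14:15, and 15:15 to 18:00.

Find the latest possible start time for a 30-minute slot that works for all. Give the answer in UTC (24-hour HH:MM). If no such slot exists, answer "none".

Ravi → UTC: 01:00–02:00, 04:15–04:45, 07:45–08:00.
Maya → UTC: 03:00–06:45, 07:30–08:15, 09:15–12:00.
Ravi ∩ Maya: 04:15–04:45, 07:45–08:00.
Windows ≥ 30 min: 04:15–04:45.
Latest start in the last window 04:15–04:45 is 04:45 − 30 min = 04:15.

04:15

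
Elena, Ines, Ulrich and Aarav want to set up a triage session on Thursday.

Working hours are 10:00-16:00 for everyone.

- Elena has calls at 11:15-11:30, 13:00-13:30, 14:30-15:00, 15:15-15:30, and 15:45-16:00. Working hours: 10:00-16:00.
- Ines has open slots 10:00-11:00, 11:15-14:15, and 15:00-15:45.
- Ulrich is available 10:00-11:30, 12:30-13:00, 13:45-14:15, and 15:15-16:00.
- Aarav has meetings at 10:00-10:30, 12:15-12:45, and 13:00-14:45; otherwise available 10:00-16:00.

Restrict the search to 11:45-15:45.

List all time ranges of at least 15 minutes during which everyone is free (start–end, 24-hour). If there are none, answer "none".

Elena free within 10:00–16:00: 10:00–11:15, 11:30–13:00, 13:30–14:30, 15:00–15:15, 15:30–15:45.
Aarav free within 10:00–16:00: 10:30–12:15, 12:45–13:00, 14:45–16:00.
Elena ∩ Ines: 10:00–11:00, 11:30–13:00, 13:30–14:15, 15:00–15:15, 15:30–15:45.
Elena ∩ Ines ∩ Ulrich: 10:00–11:00, 12:30–13:00, 13:45–14:15, 15:30–15:45.
Elena ∩ Ines ∩ Ulrich ∩ Aarav: 10:30–11:00, 12:45–13:00, 15:30–15:45.
Restricted to 11:45–15:45: 12:45–13:00, 15:30–15:45.
Windows ≥ 15 min: 12:45–13:00, 15:30–15:45.

12:45–13:00, 15:30–15:45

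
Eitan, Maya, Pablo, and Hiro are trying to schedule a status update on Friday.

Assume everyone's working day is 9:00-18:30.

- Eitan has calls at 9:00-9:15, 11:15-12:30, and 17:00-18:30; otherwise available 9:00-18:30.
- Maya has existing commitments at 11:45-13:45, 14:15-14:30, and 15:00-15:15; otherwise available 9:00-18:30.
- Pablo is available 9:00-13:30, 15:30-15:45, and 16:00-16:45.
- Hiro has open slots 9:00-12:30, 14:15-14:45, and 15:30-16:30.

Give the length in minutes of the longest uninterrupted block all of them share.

120 minutes

Eitan free within 09:00–18:30: 09:15–11:15, 12:30–17:00.
Maya free within 09:00–18:30: 09:00–11:45, 13:45–14:15, 14:30–15:00, 15:15–18:30.
Eitan ∩ Maya: 09:15–11:15, 13:45–14:15, 14:30–15:00, 15:15–17:00.
Eitan ∩ Maya ∩ Pablo: 09:15–11:15, 15:30–15:45, 16:00–16:45.
Eitan ∩ Maya ∩ Pablo ∩ Hiro: 09:15–11:15, 15:30–15:45, 16:00–16:30.
Common window lengths: 120, 15, 30 min; longest is 120.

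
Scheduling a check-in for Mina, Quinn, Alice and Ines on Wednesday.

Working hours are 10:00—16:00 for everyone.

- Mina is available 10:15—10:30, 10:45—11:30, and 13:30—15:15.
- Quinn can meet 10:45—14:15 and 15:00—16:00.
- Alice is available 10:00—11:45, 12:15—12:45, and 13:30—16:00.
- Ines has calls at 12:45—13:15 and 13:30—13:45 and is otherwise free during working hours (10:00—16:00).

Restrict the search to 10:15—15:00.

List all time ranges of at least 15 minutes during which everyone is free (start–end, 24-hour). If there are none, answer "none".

Ines free within 10:00–16:00: 10:00–12:45, 13:15–13:30, 13:45–16:00.
Mina ∩ Quinn: 10:45–11:30, 13:30–14:15, 15:00–15:15.
Mina ∩ Quinn ∩ Alice: 10:45–11:30, 13:30–14:15, 15:00–15:15.
Mina ∩ Quinn ∩ Alice ∩ Ines: 10:45–11:30, 13:45–14:15, 15:00–15:15.
Restricted to 10:15–15:00: 10:45–11:30, 13:45–14:15.
Windows ≥ 15 min: 10:45–11:30, 13:45–14:15.

10:45–11:30, 13:45–14:15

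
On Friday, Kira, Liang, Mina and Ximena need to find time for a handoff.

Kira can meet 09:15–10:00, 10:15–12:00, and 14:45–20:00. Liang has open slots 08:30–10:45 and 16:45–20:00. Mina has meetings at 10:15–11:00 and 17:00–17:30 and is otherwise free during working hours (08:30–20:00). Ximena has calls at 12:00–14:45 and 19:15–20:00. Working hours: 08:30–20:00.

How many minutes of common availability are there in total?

165 minutes

Mina free within 08:30–20:00: 08:30–10:15, 11:00–17:00, 17:30–20:00.
Ximena free within 08:30–20:00: 08:30–12:00, 14:45–19:15.
Kira ∩ Liang: 09:15–10:00, 10:15–10:45, 16:45–20:00.
Kira ∩ Liang ∩ Mina: 09:15–10:00, 16:45–17:00, 17:30–20:00.
Kira ∩ Liang ∩ Mina ∩ Ximena: 09:15–10:00, 16:45–17:00, 17:30–19:15.
Total common minutes: 45 + 15 + 105 = 165.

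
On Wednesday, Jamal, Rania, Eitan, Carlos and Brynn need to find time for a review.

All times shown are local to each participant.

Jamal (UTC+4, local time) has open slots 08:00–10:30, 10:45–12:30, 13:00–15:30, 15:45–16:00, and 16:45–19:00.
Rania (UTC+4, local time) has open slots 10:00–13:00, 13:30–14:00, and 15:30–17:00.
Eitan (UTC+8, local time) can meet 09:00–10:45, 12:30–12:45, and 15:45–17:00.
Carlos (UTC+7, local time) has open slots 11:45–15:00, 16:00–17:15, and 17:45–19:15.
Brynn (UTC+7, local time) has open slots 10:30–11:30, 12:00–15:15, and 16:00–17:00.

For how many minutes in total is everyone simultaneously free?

Jamal → UTC: 04:00–06:30, 06:45–08:30, 09:00–11:30, 11:45–12:00, 12:45–15:00.
Rania → UTC: 06:00–09:00, 09:30–10:00, 11:30–13:00.
Eitan → UTC: 01:00–02:45, 04:30–04:45, 07:45–09:00.
Carlos → UTC: 04:45–08:00, 09:00–10:15, 10:45–12:15.
Brynn → UTC: 03:30–04:30, 05:00–08:15, 09:00–10:00.
Jamal ∩ Rania: 06:00–06:30, 06:45–08:30, 09:30–10:00, 11:45–12:00, 12:45–13:00.
Jamal ∩ Rania ∩ Eitan: 07:45–08:30.
Jamal ∩ Rania ∩ Eitan ∩ Carlos: 07:45–08:00.
Jamal ∩ Rania ∩ Eitan ∩ Carlos ∩ Brynn: 07:45–08:00.
Total common minutes: 15.

15 minutes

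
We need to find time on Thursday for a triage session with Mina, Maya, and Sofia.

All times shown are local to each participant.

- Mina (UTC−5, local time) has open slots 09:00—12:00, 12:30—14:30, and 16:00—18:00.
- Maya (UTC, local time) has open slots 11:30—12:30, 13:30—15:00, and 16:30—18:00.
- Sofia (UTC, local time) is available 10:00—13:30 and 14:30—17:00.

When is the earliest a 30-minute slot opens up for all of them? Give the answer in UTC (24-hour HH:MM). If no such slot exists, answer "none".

14:30

Mina → UTC: 14:00–17:00, 17:30–19:30, 21:00–23:00.
Maya → UTC: 11:30–12:30, 13:30–15:00, 16:30–18:00.
Sofia → UTC: 10:00–13:30, 14:30–17:00.
Mina ∩ Maya: 14:00–15:00, 16:30–17:00, 17:30–18:00.
Mina ∩ Maya ∩ Sofia: 14:30–15:00, 16:30–17:00.
Windows ≥ 30 min: 14:30–15:00, 16:30–17:00.
Earliest such window starts at 14:30.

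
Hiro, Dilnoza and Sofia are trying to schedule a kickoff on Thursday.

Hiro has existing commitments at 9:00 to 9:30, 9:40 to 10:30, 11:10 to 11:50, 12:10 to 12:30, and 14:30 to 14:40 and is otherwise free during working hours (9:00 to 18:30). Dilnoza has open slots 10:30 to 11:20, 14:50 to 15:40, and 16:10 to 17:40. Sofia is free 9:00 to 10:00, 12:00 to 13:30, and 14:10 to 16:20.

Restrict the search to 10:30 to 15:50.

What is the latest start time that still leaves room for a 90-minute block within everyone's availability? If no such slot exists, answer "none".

none

Hiro free within 09:00–18:30: 09:30–09:40, 10:30–11:10, 11:50–12:10, 12:30–14:30, 14:40–18:30.
Hiro ∩ Dilnoza: 10:30–11:10, 14:50–15:40, 16:10–17:40.
Hiro ∩ Dilnoza ∩ Sofia: 14:50–15:40, 16:10–16:20.
Restricted to 10:30–15:50: 14:50–15:40.
Windows ≥ 90 min: (none).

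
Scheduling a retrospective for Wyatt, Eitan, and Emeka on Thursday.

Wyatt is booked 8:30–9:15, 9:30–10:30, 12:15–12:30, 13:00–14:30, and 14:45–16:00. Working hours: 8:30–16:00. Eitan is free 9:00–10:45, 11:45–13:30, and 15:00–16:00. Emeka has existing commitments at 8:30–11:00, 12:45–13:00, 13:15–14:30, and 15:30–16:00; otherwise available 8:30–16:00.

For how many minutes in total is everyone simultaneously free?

45 minutes

Wyatt free within 08:30–16:00: 09:15–09:30, 10:30–12:15, 12:30–13:00, 14:30–14:45.
Emeka free within 08:30–16:00: 11:00–12:45, 13:00–13:15, 14:30–15:30.
Wyatt ∩ Eitan: 09:15–09:30, 10:30–10:45, 11:45–12:15, 12:30–13:00.
Wyatt ∩ Eitan ∩ Emeka: 11:45–12:15, 12:30–12:45.
Total common minutes: 30 + 15 = 45.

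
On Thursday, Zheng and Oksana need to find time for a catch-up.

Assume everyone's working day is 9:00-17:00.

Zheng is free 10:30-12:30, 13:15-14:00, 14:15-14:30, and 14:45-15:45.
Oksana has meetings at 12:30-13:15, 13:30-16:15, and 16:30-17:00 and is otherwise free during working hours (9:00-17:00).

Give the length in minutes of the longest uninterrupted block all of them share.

Oksana free within 09:00–17:00: 09:00–12:30, 13:15–13:30, 16:15–16:30.
Zheng ∩ Oksana: 10:30–12:30, 13:15–13:30.
Common window lengths: 120, 15 min; longest is 120.

120 minutes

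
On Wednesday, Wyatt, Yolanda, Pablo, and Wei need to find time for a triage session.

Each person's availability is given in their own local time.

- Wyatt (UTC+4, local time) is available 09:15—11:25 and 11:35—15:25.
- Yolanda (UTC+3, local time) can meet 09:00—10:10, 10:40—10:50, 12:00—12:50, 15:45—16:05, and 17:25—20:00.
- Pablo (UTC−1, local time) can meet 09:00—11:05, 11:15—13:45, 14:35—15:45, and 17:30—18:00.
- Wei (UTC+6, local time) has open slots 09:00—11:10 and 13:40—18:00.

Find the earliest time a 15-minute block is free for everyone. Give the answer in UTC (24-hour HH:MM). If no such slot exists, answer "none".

none

Wyatt → UTC: 05:15–07:25, 07:35–11:25.
Yolanda → UTC: 06:00–07:10, 07:40–07:50, 09:00–09:50, 12:45–13:05, 14:25–17:00.
Pablo → UTC: 10:00–12:05, 12:15–14:45, 15:35–16:45, 18:30–19:00.
Wei → UTC: 03:00–05:10, 07:40–12:00.
Wyatt ∩ Yolanda: 06:00–07:10, 07:40–07:50, 09:00–09:50.
Wyatt ∩ Yolanda ∩ Pablo: (none).
Wyatt ∩ Yolanda ∩ Pablo ∩ Wei: (none).
Windows ≥ 15 min: (none).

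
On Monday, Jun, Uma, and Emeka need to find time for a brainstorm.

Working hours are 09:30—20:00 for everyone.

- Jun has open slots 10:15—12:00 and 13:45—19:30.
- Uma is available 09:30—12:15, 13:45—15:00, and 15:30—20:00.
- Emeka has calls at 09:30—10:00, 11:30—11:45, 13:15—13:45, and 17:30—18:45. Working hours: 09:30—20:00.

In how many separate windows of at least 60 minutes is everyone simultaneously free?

3

Emeka free within 09:30–20:00: 10:00–11:30, 11:45–13:15, 13:45–17:30, 18:45–20:00.
Jun ∩ Uma: 10:15–12:00, 13:45–15:00, 15:30–19:30.
Jun ∩ Uma ∩ Emeka: 10:15–11:30, 11:45–12:00, 13:45–15:00, 15:30–17:30, 18:45–19:30.
Windows ≥ 60 min: 10:15–11:30, 13:45–15:00, 15:30–17:30.
That's 3 windows.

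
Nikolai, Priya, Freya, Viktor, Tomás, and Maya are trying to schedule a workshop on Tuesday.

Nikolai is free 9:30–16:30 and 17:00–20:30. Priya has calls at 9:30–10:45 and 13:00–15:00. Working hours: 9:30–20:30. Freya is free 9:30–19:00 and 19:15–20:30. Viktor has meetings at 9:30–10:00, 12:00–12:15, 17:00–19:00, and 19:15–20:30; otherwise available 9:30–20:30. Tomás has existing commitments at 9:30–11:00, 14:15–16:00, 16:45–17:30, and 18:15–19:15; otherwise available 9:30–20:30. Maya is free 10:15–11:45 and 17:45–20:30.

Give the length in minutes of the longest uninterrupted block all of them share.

45 minutes

Priya free within 09:30–20:30: 10:45–13:00, 15:00–20:30.
Viktor free within 09:30–20:30: 10:00–12:00, 12:15–17:00, 19:00–19:15.
Tomás free within 09:30–20:30: 11:00–14:15, 16:00–16:45, 17:30–18:15, 19:15–20:30.
Nikolai ∩ Priya: 10:45–13:00, 15:00–16:30, 17:00–20:30.
Nikolai ∩ Priya ∩ Freya: 10:45–13:00, 15:00–16:30, 17:00–19:00, 19:15–20:30.
Nikolai ∩ Priya ∩ Freya ∩ Viktor: 10:45–12:00, 12:15–13:00, 15:00–16:30.
Nikolai ∩ Priya ∩ Freya ∩ Viktor ∩ Tomás: 11:00–12:00, 12:15–13:00, 16:00–16:30.
Nikolai ∩ Priya ∩ Freya ∩ Viktor ∩ Tomás ∩ Maya: 11:00–11:45.
Single common window of 45 minutes.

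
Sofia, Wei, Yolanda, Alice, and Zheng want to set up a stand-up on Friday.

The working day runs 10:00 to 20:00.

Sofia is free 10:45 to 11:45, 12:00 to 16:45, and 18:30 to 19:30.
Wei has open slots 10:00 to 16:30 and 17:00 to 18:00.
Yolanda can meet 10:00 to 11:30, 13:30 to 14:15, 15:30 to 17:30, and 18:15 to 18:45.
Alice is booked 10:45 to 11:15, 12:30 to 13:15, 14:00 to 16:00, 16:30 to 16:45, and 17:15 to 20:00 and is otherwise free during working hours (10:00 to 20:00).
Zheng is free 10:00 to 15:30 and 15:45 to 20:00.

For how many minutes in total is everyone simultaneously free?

75 minutes

Alice free within 10:00–20:00: 10:00–10:45, 11:15–12:30, 13:15–14:00, 16:00–16:30, 16:45–17:15.
Sofia ∩ Wei: 10:45–11:45, 12:00–16:30.
Sofia ∩ Wei ∩ Yolanda: 10:45–11:30, 13:30–14:15, 15:30–16:30.
Sofia ∩ Wei ∩ Yolanda ∩ Alice: 11:15–11:30, 13:30–14:00, 16:00–16:30.
Sofia ∩ Wei ∩ Yolanda ∩ Alice ∩ Zheng: 11:15–11:30, 13:30–14:00, 16:00–16:30.
Total common minutes: 15 + 30 + 30 = 75.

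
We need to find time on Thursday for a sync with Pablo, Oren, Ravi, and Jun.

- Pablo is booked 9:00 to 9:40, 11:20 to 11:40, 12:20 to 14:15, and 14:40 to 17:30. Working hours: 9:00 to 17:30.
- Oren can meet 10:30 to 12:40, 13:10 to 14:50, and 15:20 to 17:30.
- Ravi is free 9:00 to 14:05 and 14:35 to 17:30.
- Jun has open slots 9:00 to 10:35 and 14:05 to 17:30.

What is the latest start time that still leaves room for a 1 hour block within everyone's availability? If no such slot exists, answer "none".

none

Pablo free within 09:00–17:30: 09:40–11:20, 11:40–12:20, 14:15–14:40.
Pablo ∩ Oren: 10:30–11:20, 11:40–12:20, 14:15–14:40.
Pablo ∩ Oren ∩ Ravi: 10:30–11:20, 11:40–12:20, 14:35–14:40.
Pablo ∩ Oren ∩ Ravi ∩ Jun: 10:30–10:35, 14:35–14:40.
Windows ≥ 60 min: (none).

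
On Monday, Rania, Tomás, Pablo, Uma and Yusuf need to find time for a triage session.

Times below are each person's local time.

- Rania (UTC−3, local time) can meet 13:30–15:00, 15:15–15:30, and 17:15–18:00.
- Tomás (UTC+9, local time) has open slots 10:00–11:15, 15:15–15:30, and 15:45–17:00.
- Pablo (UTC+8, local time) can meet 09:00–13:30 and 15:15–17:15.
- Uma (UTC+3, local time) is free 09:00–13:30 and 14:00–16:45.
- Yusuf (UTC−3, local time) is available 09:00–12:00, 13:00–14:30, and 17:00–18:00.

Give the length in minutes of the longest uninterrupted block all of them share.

Rania → UTC: 16:30–18:00, 18:15–18:30, 20:15–21:00.
Tomás → UTC: 01:00–02:15, 06:15–06:30, 06:45–08:00.
Pablo → UTC: 01:00–05:30, 07:15–09:15.
Uma → UTC: 06:00–10:30, 11:00–13:45.
Yusuf → UTC: 12:00–15:00, 16:00–17:30, 20:00–21:00.
Rania ∩ Tomás: (none).
Rania ∩ Tomás ∩ Pablo: (none).
Rania ∩ Tomás ∩ Pablo ∩ Uma: (none).
Rania ∩ Tomás ∩ Pablo ∩ Uma ∩ Yusuf: (none).
No common window.

0 minutes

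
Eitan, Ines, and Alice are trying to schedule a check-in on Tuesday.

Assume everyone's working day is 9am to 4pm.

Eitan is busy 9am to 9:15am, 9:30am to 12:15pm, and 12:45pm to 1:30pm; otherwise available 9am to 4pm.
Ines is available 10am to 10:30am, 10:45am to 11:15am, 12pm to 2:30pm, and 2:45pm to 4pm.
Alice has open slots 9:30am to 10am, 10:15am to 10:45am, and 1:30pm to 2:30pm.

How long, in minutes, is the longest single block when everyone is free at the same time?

60 minutes

Eitan free within 09:00–16:00: 09:15–09:30, 12:15–12:45, 13:30–16:00.
Eitan ∩ Ines: 12:15–12:45, 13:30–14:30, 14:45–16:00.
Eitan ∩ Ines ∩ Alice: 13:30–14:30.
Single common window of 60 minutes.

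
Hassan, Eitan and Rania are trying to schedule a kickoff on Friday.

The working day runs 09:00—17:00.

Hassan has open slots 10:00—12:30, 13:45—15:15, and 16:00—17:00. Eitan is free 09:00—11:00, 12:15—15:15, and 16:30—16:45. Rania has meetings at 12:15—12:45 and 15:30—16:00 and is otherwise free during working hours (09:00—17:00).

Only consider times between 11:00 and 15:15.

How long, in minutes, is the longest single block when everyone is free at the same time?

90 minutes

Rania free within 09:00–17:00: 09:00–12:15, 12:45–15:30, 16:00–17:00.
Hassan ∩ Eitan: 10:00–11:00, 12:15–12:30, 13:45–15:15, 16:30–16:45.
Hassan ∩ Eitan ∩ Rania: 10:00–11:00, 13:45–15:15, 16:30–16:45.
Restricted to 11:00–15:15: 13:45–15:15.
Single common window of 90 minutes.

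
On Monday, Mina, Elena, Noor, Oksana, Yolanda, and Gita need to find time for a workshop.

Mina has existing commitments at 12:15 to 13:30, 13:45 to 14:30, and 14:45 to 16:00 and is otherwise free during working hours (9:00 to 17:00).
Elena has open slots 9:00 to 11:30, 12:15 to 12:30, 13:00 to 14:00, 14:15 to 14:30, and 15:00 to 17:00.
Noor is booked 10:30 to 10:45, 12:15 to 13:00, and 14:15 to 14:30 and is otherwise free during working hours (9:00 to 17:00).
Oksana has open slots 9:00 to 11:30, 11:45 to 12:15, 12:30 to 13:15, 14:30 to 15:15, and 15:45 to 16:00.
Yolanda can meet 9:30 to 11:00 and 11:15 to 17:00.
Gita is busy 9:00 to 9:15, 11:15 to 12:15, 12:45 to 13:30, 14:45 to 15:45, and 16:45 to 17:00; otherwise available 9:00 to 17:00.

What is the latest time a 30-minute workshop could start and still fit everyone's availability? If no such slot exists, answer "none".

Mina free within 09:00–17:00: 09:00–12:15, 13:30–13:45, 14:30–14:45, 16:00–17:00.
Noor free within 09:00–17:00: 09:00–10:30, 10:45–12:15, 13:00–14:15, 14:30–17:00.
Gita free within 09:00–17:00: 09:15–11:15, 12:15–12:45, 13:30–14:45, 15:45–16:45.
Mina ∩ Elena: 09:00–11:30, 13:30–13:45, 16:00–17:00.
Mina ∩ Elena ∩ Noor: 09:00–10:30, 10:45–11:30, 13:30–13:45, 16:00–17:00.
Mina ∩ Elena ∩ Noor ∩ Oksana: 09:00–10:30, 10:45–11:30.
Mina ∩ Elena ∩ Noor ∩ Oksana ∩ Yolanda: 09:30–10:30, 10:45–11:00, 11:15–11:30.
Mina ∩ Elena ∩ Noor ∩ Oksana ∩ Yolanda ∩ Gita: 09:30–10:30, 10:45–11:00.
Windows ≥ 30 min: 09:30–10:30.
Latest start in the last window 09:30–10:30 is 10:30 − 30 min = 10:00.

10:00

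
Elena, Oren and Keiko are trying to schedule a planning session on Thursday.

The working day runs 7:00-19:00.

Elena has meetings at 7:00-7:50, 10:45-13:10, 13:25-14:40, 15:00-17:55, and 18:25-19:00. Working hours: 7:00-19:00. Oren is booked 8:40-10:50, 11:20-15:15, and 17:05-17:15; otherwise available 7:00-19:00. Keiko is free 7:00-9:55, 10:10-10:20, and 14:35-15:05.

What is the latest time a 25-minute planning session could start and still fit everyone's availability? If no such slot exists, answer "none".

Elena free within 07:00–19:00: 07:50–10:45, 13:10–13:25, 14:40–15:00, 17:55–18:25.
Oren free within 07:00–19:00: 07:00–08:40, 10:50–11:20, 15:15–17:05, 17:15–19:00.
Elena ∩ Oren: 07:50–08:40, 17:55–18:25.
Elena ∩ Oren ∩ Keiko: 07:50–08:40.
Windows ≥ 25 min: 07:50–08:40.
Latest start in the last window 07:50–08:40 is 08:40 − 25 min = 08:15.

08:15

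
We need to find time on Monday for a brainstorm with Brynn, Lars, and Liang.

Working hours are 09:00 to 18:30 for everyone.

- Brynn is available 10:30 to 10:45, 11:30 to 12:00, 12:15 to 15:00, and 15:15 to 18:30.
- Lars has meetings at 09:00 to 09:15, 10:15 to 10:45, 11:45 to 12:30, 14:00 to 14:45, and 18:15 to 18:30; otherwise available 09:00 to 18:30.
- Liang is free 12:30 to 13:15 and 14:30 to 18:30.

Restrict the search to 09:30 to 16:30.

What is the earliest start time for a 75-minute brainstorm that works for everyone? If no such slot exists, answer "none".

15:15

Lars free within 09:00–18:30: 09:15–10:15, 10:45–11:45, 12:30–14:00, 14:45–18:15.
Brynn ∩ Lars: 11:30–11:45, 12:30–14:00, 14:45–15:00, 15:15–18:15.
Brynn ∩ Lars ∩ Liang: 12:30–13:15, 14:45–15:00, 15:15–18:15.
Restricted to 09:30–16:30: 12:30–13:15, 14:45–15:00, 15:15–16:30.
Windows ≥ 75 min: 15:15–16:30.
Earliest such window starts at 15:15.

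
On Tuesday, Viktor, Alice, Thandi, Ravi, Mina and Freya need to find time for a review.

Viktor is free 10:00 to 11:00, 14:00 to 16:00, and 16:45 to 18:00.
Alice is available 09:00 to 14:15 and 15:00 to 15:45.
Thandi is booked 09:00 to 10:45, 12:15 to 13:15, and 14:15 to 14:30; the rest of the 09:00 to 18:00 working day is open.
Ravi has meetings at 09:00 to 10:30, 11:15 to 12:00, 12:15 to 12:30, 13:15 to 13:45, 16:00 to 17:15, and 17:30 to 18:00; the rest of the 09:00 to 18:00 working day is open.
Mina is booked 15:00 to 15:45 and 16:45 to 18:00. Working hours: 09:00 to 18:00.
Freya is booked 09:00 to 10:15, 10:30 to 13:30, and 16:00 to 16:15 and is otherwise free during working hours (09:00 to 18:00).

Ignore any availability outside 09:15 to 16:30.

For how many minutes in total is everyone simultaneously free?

15 minutes

Thandi free within 09:00–18:00: 10:45–12:15, 13:15–14:15, 14:30–18:00.
Ravi free within 09:00–18:00: 10:30–11:15, 12:00–12:15, 12:30–13:15, 13:45–16:00, 17:15–17:30.
Mina free within 09:00–18:00: 09:00–15:00, 15:45–16:45.
Freya free within 09:00–18:00: 10:15–10:30, 13:30–16:00, 16:15–18:00.
Viktor ∩ Alice: 10:00–11:00, 14:00–14:15, 15:00–15:45.
Viktor ∩ Alice ∩ Thandi: 10:45–11:00, 14:00–14:15, 15:00–15:45.
Viktor ∩ Alice ∩ Thandi ∩ Ravi: 10:45–11:00, 14:00–14:15, 15:00–15:45.
Viktor ∩ Alice ∩ Thandi ∩ Ravi ∩ Mina: 10:45–11:00, 14:00–14:15.
Viktor ∩ Alice ∩ Thandi ∩ Ravi ∩ Mina ∩ Freya: 14:00–14:15.
Restricted to 09:15–16:30: 14:00–14:15.
Total common minutes: 15.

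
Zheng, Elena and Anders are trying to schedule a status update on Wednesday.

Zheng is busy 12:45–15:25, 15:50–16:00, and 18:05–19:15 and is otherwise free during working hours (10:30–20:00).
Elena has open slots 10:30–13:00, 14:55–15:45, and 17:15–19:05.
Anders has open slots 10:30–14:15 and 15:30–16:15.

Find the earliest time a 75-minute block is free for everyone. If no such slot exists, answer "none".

10:30

Zheng free within 10:30–20:00: 10:30–12:45, 15:25–15:50, 16:00–18:05, 19:15–20:00.
Zheng ∩ Elena: 10:30–12:45, 15:25–15:45, 17:15–18:05.
Zheng ∩ Elena ∩ Anders: 10:30–12:45, 15:30–15:45.
Windows ≥ 75 min: 10:30–12:45.
Earliest such window starts at 10:30.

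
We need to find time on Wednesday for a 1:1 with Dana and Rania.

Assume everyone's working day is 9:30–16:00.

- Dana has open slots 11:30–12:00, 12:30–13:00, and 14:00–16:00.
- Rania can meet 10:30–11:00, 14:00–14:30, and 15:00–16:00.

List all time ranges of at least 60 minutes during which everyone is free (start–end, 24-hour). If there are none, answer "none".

15:00–16:00

Dana ∩ Rania: 14:00–14:30, 15:00–16:00.
Windows ≥ 60 min: 15:00–16:00.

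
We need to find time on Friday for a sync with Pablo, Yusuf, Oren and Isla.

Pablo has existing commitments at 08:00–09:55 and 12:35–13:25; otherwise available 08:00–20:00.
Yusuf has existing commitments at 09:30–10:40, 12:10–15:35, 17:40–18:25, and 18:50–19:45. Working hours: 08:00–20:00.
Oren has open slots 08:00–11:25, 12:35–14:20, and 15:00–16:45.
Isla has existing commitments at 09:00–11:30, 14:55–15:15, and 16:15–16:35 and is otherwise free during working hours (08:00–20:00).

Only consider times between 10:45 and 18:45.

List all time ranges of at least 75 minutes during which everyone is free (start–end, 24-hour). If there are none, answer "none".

none

Pablo free within 08:00–20:00: 09:55–12:35, 13:25–20:00.
Yusuf free within 08:00–20:00: 08:00–09:30, 10:40–12:10, 15:35–17:40, 18:25–18:50, 19:45–20:00.
Isla free within 08:00–20:00: 08:00–09:00, 11:30–14:55, 15:15–16:15, 16:35–20:00.
Pablo ∩ Yusuf: 10:40–12:10, 15:35–17:40, 18:25–18:50, 19:45–20:00.
Pablo ∩ Yusuf ∩ Oren: 10:40–11:25, 15:35–16:45.
Pablo ∩ Yusuf ∩ Oren ∩ Isla: 15:35–16:15, 16:35–16:45.
Restricted to 10:45–18:45: 15:35–16:15, 16:35–16:45.
Windows ≥ 75 min: (none).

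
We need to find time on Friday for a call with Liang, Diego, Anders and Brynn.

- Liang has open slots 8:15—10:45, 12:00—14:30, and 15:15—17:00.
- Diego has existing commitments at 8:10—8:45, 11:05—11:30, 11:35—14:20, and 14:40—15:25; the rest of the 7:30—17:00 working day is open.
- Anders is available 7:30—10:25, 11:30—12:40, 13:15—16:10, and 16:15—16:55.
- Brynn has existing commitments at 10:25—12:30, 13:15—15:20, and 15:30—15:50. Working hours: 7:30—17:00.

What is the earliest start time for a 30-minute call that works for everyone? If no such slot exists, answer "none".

08:45

Diego free within 07:30–17:00: 07:30–08:10, 08:45–11:05, 11:30–11:35, 14:20–14:40, 15:25–17:00.
Brynn free within 07:30–17:00: 07:30–10:25, 12:30–13:15, 15:20–15:30, 15:50–17:00.
Liang ∩ Diego: 08:45–10:45, 14:20–14:30, 15:25–17:00.
Liang ∩ Diego ∩ Anders: 08:45–10:25, 14:20–14:30, 15:25–16:10, 16:15–16:55.
Liang ∩ Diego ∩ Anders ∩ Brynn: 08:45–10:25, 15:25–15:30, 15:50–16:10, 16:15–16:55.
Windows ≥ 30 min: 08:45–10:25, 16:15–16:55.
Earliest such window starts at 08:45.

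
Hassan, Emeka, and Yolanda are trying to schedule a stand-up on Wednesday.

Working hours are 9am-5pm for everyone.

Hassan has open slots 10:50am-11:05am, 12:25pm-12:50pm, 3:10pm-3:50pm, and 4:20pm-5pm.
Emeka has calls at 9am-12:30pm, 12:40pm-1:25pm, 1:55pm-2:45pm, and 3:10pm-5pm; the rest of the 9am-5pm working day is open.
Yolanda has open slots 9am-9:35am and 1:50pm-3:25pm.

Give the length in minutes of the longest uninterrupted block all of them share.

Emeka free within 09:00–17:00: 12:30–12:40, 13:25–13:55, 14:45–15:10.
Hassan ∩ Emeka: 12:30–12:40.
Hassan ∩ Emeka ∩ Yolanda: (none).
No common window.

0 minutes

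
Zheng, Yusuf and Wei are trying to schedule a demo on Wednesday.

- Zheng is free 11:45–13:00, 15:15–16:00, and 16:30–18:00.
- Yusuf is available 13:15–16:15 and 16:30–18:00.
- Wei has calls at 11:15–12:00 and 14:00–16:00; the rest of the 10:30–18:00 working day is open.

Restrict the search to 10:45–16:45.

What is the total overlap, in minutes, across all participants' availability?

15 minutes

Wei free within 10:30–18:00: 10:30–11:15, 12:00–14:00, 16:00–18:00.
Zheng ∩ Yusuf: 15:15–16:00, 16:30–18:00.
Zheng ∩ Yusuf ∩ Wei: 16:30–18:00.
Restricted to 10:45–16:45: 16:30–16:45.
Total common minutes: 15.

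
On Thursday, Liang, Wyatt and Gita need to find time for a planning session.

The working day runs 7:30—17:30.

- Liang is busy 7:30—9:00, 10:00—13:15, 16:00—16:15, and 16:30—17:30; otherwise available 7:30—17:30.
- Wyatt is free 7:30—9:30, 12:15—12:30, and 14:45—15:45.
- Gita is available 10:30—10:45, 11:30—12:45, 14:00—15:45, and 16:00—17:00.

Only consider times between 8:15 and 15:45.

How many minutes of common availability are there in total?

60 minutes

Liang free within 07:30–17:30: 09:00–10:00, 13:15–16:00, 16:15–16:30.
Liang ∩ Wyatt: 09:00–09:30, 14:45–15:45.
Liang ∩ Wyatt ∩ Gita: 14:45–15:45.
Restricted to 08:15–15:45: 14:45–15:45.
Total common minutes: 60.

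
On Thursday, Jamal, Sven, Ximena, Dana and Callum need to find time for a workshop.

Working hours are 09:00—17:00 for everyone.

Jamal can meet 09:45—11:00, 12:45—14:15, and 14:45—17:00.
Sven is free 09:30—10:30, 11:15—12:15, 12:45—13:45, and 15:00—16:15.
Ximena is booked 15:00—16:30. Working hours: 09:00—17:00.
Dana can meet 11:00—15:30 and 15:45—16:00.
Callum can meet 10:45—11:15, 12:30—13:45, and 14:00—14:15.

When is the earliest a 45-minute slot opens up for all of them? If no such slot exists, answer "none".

Ximena free within 09:00–17:00: 09:00–15:00, 16:30–17:00.
Jamal ∩ Sven: 09:45–10:30, 12:45–13:45, 15:00–16:15.
Jamal ∩ Sven ∩ Ximena: 09:45–10:30, 12:45–13:45.
Jamal ∩ Sven ∩ Ximena ∩ Dana: 12:45–13:45.
Jamal ∩ Sven ∩ Ximena ∩ Dana ∩ Callum: 12:45–13:45.
Windows ≥ 45 min: 12:45–13:45.
Earliest such window starts at 12:45.

12:45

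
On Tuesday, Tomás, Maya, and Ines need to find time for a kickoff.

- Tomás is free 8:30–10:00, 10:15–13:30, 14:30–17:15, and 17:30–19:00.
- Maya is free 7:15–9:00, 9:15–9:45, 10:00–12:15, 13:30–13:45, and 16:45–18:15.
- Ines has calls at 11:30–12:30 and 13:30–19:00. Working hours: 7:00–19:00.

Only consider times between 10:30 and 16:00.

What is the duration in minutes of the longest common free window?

Ines free within 07:00–19:00: 07:00–11:30, 12:30–13:30.
Tomás ∩ Maya: 08:30–09:00, 09:15–09:45, 10:15–12:15, 16:45–17:15, 17:30–18:15.
Tomás ∩ Maya ∩ Ines: 08:30–09:00, 09:15–09:45, 10:15–11:30.
Restricted to 10:30–16:00: 10:30–11:30.
Single common window of 60 minutes.

60 minutes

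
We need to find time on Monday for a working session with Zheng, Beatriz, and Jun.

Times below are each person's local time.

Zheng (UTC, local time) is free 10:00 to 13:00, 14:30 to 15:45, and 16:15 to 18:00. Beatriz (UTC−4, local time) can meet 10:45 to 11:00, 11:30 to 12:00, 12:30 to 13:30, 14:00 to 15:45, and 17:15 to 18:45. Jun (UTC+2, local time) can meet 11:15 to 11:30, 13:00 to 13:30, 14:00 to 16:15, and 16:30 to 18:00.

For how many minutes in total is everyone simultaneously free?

30 minutes

Zheng → UTC: 10:00–13:00, 14:30–15:45, 16:15–18:00.
Beatriz → UTC: 14:45–15:00, 15:30–16:00, 16:30–17:30, 18:00–19:45, 21:15–22:45.
Jun → UTC: 09:15–09:30, 11:00–11:30, 12:00–14:15, 14:30–16:00.
Zheng ∩ Beatriz: 14:45–15:00, 15:30–15:45, 16:30–17:30.
Zheng ∩ Beatriz ∩ Jun: 14:45–15:00, 15:30–15:45.
Total common minutes: 15 + 15 = 30.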